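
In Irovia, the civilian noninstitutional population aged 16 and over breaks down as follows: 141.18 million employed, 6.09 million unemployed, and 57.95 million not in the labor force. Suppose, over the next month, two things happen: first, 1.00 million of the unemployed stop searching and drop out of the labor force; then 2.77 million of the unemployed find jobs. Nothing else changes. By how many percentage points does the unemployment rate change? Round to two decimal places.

Initially, labor force = 141.18 + 6.09 = 147.27 million, so u = 6.09/147.27 = 4.14%.
After the first change, unemployed and labor force both fall by 1.00 → E = 141.18, U = 5.09, labor force = 146.27 million.
After the second change, unemployed falls and employed rises by 2.77; labor force unchanged → E = 143.95, U = 2.32, labor force = 146.27 million.
New unemployment rate = 2.32 / 146.27 = 1.59%.
Change = 1.59% − 4.14% = −2.55 percentage points.

The unemployment rate changes by −2.55 percentage points.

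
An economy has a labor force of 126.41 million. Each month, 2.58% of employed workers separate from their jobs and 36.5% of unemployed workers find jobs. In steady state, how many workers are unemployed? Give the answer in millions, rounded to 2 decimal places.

About 8.35 million are unemployed in steady state.

Steady-state unemployment rate u* = s/(s+f) = 2.58/(2.58+36.5) = 0.066018.
Unemployed = u* × labor force = 0.066018 × 126.41 ≈ 8.35 million.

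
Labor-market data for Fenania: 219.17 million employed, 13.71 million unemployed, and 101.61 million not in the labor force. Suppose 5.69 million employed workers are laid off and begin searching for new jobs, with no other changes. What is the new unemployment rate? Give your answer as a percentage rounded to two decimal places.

New unemployment rate ≈ 8.33%.

Initially, labor force = 219.17 + 13.71 = 232.88 million, so u = 13.71/232.88 = 5.89%.
After the change, employed falls and unemployed rises by 5.69; labor force unchanged → E = 213.48, U = 19.40, labor force = 232.88 million.
New unemployment rate = 19.40 / 232.88 = 8.33%.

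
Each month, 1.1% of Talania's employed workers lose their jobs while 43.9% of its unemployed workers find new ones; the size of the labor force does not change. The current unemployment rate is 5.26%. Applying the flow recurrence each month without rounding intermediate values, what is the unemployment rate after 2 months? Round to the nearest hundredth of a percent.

Unemployment rate after two months ≈ 3.30%.

With a fixed labor force, u_{t+1} = u_t + s·(1−u_t) − f·u_t = u_t·(1−s−f) + s.
Here 1−s−f = 0.550 and s = 0.011.
u_1 = 0.052600 × 0.550 + 0.011 = 0.039930.
u_2 = 0.039930 × 0.550 + 0.011 = 0.032962.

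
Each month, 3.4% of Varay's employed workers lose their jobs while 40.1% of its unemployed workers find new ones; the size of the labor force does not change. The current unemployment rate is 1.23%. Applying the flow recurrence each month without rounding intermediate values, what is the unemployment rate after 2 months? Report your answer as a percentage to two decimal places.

Unemployment rate after two months ≈ 5.71%.

With a fixed labor force, u_{t+1} = u_t + s·(1−u_t) − f·u_t = u_t·(1−s−f) + s.
Here 1−s−f = 0.565 and s = 0.034.
u_1 = 0.012300 × 0.565 + 0.034 = 0.040949.
u_2 = 0.040949 × 0.565 + 0.034 = 0.057136.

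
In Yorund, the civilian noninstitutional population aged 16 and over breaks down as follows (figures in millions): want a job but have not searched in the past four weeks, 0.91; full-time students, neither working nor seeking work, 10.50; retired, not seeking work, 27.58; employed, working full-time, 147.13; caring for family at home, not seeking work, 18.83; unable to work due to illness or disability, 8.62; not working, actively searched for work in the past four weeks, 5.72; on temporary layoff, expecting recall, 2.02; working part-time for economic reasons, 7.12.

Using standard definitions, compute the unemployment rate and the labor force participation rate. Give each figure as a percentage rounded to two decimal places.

Unemployment rate ≈ 4.78%; labor force participation rate ≈ 70.91%.

Employed = 147.13 + 7.12 = 154.25 million (anyone who worked, including part-time for economic reasons, counts as employed).
Unemployed = 5.72 + 2.02 = 7.74 million (jobless and actively searching, or on temporary layoff).
Labor force = 154.25 + 7.74 = 161.99 million.
Not in labor force = 0.91 + 10.50 + 27.58 + 18.83 + 8.62 = 66.44 million (those not working and not actively searching are outside the labor force — including those who want a job but have given up searching).
Civilian working-age population = 161.99 + 66.44 = 228.43 million.
Unemployment rate = 7.74 / 161.99 = 4.78%.
Labor force participation rate = 161.99 / 228.43 = 70.91%.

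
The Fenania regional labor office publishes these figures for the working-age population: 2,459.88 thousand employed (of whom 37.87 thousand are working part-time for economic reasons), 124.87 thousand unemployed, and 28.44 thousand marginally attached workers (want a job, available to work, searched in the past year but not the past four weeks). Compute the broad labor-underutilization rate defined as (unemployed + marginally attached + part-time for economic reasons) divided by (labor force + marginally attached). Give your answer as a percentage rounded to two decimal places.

Broad underutilization rate ≈ 7.32%.

Labor force = 2,459.88 + 124.87 = 2,584.75 thousand.
Numerator = 124.87 + 28.44 + 37.87 = 191.18 thousand.
Denominator = 2,584.75 + 28.44 = 2,613.19 thousand.
Broad rate = 191.18 / 2,613.19 = 7.32%.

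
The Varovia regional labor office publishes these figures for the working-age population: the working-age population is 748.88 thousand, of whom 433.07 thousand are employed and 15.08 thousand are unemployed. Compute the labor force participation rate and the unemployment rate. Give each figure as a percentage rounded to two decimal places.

Labor force = employed + unemployed = 433.07 + 15.08 = 448.15 thousand.
Unemployment rate = 15.08 / 448.15 = 3.36%.
Labor force participation rate = 448.15 / 748.88 = 59.84%.

Labor force participation rate ≈ 59.84%; unemployment rate ≈ 3.36%.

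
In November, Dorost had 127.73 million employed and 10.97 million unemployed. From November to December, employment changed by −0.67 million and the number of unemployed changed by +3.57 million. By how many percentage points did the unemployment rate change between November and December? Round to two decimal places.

November: labor force = 127.73 + 10.97 = 138.70; u = 10.97/138.70 = 7.91%.
December: labor force = 127.06 + 14.54 = 141.60; u = 14.54/141.60 = 10.27%.
Change = 10.27% − 7.91% = +2.36 pp.

The unemployment rate changed by +2.36 percentage points.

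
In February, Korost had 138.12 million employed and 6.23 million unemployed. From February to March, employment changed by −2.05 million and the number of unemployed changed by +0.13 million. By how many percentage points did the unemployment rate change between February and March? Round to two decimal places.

The unemployment rate changed by +0.15 percentage points.

February: labor force = 138.12 + 6.23 = 144.35; u = 6.23/144.35 = 4.32%.
March: labor force = 136.07 + 6.36 = 142.43; u = 6.36/142.43 = 4.47%.
Change = 4.47% − 4.32% = +0.15 pp.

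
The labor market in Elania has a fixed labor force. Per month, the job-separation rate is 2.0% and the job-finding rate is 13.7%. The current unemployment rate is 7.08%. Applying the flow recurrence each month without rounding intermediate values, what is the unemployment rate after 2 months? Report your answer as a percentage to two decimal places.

With a fixed labor force, u_{t+1} = u_t + s·(1−u_t) − f·u_t = u_t·(1−s−f) + s.
Here 1−s−f = 0.843 and s = 0.020.
u_1 = 0.070800 × 0.843 + 0.020 = 0.079684.
u_2 = 0.079684 × 0.843 + 0.020 = 0.087174.

Unemployment rate after two months ≈ 8.72%.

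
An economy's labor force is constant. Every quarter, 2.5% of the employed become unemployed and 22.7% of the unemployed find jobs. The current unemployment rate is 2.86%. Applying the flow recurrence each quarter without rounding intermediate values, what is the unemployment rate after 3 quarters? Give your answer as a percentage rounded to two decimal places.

Unemployment rate after three quarters ≈ 6.97%.

With a fixed labor force, u_{t+1} = u_t + s·(1−u_t) − f·u_t = u_t·(1−s−f) + s.
Here 1−s−f = 0.748 and s = 0.025.
u_1 = 0.028600 × 0.748 + 0.025 = 0.046393.
u_2 = 0.046393 × 0.748 + 0.025 = 0.059702.
u_3 = 0.059702 × 0.748 + 0.025 = 0.069657.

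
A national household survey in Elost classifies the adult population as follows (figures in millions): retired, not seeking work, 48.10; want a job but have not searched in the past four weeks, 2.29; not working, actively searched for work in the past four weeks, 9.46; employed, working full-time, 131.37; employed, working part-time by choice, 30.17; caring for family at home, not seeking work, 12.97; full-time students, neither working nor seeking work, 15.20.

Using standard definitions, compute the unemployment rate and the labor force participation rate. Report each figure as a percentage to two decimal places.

Employed = 131.37 + 30.17 = 161.54 million.
Unemployed = 9.46 million.
Labor force = 161.54 + 9.46 = 171.00 million.
Not in labor force = 48.10 + 2.29 + 12.97 + 15.20 = 78.56 million (those not working and not actively searching are outside the labor force — including those who want a job but have given up searching).
Civilian working-age population = 171.00 + 78.56 = 249.56 million.
Unemployment rate = 9.46 / 171.00 = 5.53%.
Labor force participation rate = 171.00 / 249.56 = 68.52%.

Unemployment rate ≈ 5.53%; labor force participation rate ≈ 68.52%.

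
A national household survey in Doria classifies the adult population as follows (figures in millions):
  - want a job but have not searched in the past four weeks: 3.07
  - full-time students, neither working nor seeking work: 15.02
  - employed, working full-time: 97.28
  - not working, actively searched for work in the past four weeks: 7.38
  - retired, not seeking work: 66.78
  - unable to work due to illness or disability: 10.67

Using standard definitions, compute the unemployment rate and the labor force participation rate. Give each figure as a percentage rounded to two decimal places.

Employed = 97.28 million.
Unemployed = 7.38 million.
Labor force = 97.28 + 7.38 = 104.66 million.
Not in labor force = 3.07 + 15.02 + 66.78 + 10.67 = 95.54 million (those not working and not actively searching are outside the labor force — including those who want a job but have given up searching).
Civilian working-age population = 104.66 + 95.54 = 200.20 million.
Unemployment rate = 7.38 / 104.66 = 7.05%.
Labor force participation rate = 104.66 / 200.20 = 52.28%.

Unemployment rate ≈ 7.05%; labor force participation rate ≈ 52.28%.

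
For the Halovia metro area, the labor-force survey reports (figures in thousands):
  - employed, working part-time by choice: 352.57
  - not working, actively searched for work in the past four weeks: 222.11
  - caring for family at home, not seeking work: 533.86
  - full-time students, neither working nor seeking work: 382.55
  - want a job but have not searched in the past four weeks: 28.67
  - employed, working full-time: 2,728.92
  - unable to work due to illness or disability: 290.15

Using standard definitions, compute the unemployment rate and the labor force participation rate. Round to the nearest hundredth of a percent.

Employed = 352.57 + 2,728.92 = 3,081.49 thousand.
Unemployed = 222.11 thousand.
Labor force = 3,081.49 + 222.11 = 3,303.60 thousand.
Not in labor force = 533.86 + 382.55 + 28.67 + 290.15 = 1,235.23 thousand (those not working and not actively searching are outside the labor force — including those who want a job but have given up searching).
Civilian working-age population = 3,303.60 + 1,235.23 = 4,538.83 thousand.
Unemployment rate = 222.11 / 3,303.60 = 6.72%.
Labor force participation rate = 3,303.60 / 4,538.83 = 72.79%.

Unemployment rate ≈ 6.72%; labor force participation rate ≈ 72.79%.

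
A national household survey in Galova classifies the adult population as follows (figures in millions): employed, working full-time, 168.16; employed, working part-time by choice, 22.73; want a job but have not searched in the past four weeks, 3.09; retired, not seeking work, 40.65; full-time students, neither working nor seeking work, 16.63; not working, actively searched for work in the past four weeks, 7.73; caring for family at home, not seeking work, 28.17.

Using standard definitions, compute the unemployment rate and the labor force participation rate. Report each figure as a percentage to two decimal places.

Unemployment rate ≈ 3.89%; labor force participation rate ≈ 69.17%.

Employed = 168.16 + 22.73 = 190.89 million.
Unemployed = 7.73 million.
Labor force = 190.89 + 7.73 = 198.62 million.
Not in labor force = 3.09 + 40.65 + 16.63 + 28.17 = 88.54 million (those not working and not actively searching are outside the labor force — including those who want a job but have given up searching).
Civilian working-age population = 198.62 + 88.54 = 287.16 million.
Unemployment rate = 7.73 / 198.62 = 3.89%.
Labor force participation rate = 198.62 / 287.16 = 69.17%.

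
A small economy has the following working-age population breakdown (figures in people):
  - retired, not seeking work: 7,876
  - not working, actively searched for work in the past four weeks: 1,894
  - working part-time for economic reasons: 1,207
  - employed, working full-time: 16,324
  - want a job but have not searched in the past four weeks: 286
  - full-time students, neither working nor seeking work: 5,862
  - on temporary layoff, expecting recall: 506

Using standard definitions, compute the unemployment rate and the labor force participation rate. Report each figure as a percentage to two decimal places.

Unemployment rate ≈ 12.04%; labor force participation rate ≈ 58.70%.

Employed = 1,207 + 16,324 = 17,531 (anyone who worked, including part-time for economic reasons, counts as employed).
Unemployed = 1,894 + 506 = 2,400 (jobless and actively searching, or on temporary layoff).
Labor force = 17,531 + 2,400 = 19,931.
Not in labor force = 7,876 + 286 + 5,862 = 14,024 (those not working and not actively searching are outside the labor force — including those who want a job but have given up searching).
Civilian working-age population = 19,931 + 14,024 = 33,955.
Unemployment rate = 2,400 / 19,931 = 12.04%.
Labor force participation rate = 19,931 / 33,955 = 58.70%.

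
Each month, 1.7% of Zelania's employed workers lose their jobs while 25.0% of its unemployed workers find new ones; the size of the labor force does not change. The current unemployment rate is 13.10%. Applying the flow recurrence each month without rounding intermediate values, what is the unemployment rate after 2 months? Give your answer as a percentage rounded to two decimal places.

Unemployment rate after two months ≈ 9.98%.

With a fixed labor force, u_{t+1} = u_t + s·(1−u_t) − f·u_t = u_t·(1−s−f) + s.
Here 1−s−f = 0.733 and s = 0.017.
u_1 = 0.131000 × 0.733 + 0.017 = 0.113023.
u_2 = 0.113023 × 0.733 + 0.017 = 0.099846.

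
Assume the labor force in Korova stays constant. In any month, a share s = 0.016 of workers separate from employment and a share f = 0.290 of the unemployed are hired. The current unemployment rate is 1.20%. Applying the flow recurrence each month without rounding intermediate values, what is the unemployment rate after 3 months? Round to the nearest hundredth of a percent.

Unemployment rate after three months ≈ 3.88%.

With a fixed labor force, u_{t+1} = u_t + s·(1−u_t) − f·u_t = u_t·(1−s−f) + s.
Here 1−s−f = 0.694 and s = 0.016.
u_1 = 0.012000 × 0.694 + 0.016 = 0.024328.
u_2 = 0.024328 × 0.694 + 0.016 = 0.032884.
u_3 = 0.032884 × 0.694 + 0.016 = 0.038821.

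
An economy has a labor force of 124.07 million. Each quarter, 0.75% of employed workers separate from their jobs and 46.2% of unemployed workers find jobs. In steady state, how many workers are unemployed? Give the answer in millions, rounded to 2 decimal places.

Steady-state unemployment rate u* = s/(s+f) = 0.75/(0.75+46.2) = 0.015974.
Unemployed = u* × labor force = 0.015974 × 124.07 ≈ 1.98 million.

About 1.98 million are unemployed in steady state.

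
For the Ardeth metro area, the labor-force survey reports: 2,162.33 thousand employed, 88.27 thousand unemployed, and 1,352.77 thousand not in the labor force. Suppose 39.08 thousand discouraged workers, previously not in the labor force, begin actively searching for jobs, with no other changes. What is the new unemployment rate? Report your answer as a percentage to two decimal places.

New unemployment rate ≈ 5.56%.

Initially, labor force = 2,162.33 + 88.27 = 2,250.60 thousand, so u = 88.27/2,250.60 = 3.92%.
After the change, unemployed and labor force both rise by 39.08 → E = 2,162.33, U = 127.35, labor force = 2,289.68 thousand.
New unemployment rate = 127.35 / 2,289.68 = 5.56%.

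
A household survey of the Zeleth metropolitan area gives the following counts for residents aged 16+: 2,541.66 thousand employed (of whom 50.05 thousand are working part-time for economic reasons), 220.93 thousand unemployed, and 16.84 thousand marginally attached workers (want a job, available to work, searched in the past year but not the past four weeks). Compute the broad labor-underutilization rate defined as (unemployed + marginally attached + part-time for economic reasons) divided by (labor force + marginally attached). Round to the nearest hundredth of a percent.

Labor force = 2,541.66 + 220.93 = 2,762.59 thousand.
Numerator = 220.93 + 16.84 + 50.05 = 287.82 thousand.
Denominator = 2,762.59 + 16.84 = 2,779.43 thousand.
Broad rate = 287.82 / 2,779.43 = 10.36%.

Broad underutilization rate ≈ 10.36%.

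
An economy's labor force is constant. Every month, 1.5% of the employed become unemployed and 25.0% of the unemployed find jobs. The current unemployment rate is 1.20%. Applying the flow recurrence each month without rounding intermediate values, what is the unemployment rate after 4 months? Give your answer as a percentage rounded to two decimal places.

Unemployment rate after four months ≈ 4.36%.

With a fixed labor force, u_{t+1} = u_t + s·(1−u_t) − f·u_t = u_t·(1−s−f) + s.
Here 1−s−f = 0.735 and s = 0.015.
u_1 = 0.012000 × 0.735 + 0.015 = 0.023820.
u_2 = 0.023820 × 0.735 + 0.015 = 0.032508.
u_3 = 0.032508 × 0.735 + 0.015 = 0.038893.
u_4 = 0.038893 × 0.735 + 0.015 = 0.043586.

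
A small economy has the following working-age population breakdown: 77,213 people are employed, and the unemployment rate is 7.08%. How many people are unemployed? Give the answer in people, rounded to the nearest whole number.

Let U be the number unemployed. The labor force is E + U, and U/(E+U) = 0.0708.
So U = 0.0708 × 77,213 / (1 − 0.0708) = 5466.68 / 0.9292 ≈ 5,883.

About 5,883 are unemployed.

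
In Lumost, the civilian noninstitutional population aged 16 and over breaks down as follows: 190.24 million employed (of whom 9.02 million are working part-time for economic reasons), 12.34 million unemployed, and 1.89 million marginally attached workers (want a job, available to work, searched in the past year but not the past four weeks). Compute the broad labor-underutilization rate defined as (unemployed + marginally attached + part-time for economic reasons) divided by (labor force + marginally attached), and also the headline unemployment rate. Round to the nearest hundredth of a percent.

Broad underutilization rate ≈ 11.37%; headline unemployment rate ≈ 6.09%.

Labor force = 190.24 + 12.34 = 202.58 million.
Numerator = 12.34 + 1.89 + 9.02 = 23.25 million.
Denominator = 202.58 + 1.89 = 204.47 million.
Broad rate = 23.25 / 204.47 = 11.37%.
Headline unemployment rate = 12.34 / 202.58 = 6.09%.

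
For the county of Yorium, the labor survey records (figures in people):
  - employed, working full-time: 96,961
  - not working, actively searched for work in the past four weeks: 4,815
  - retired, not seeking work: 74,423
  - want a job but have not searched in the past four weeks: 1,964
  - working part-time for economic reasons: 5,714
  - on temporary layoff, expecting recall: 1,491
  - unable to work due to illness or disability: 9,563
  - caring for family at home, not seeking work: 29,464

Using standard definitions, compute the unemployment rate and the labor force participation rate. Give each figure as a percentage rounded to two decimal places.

Unemployment rate ≈ 5.79%; labor force participation rate ≈ 48.57%.

Employed = 96,961 + 5,714 = 102,675 (anyone who worked, including part-time for economic reasons, counts as employed).
Unemployed = 4,815 + 1,491 = 6,306 (jobless and actively searching, or on temporary layoff).
Labor force = 102,675 + 6,306 = 108,981.
Not in labor force = 74,423 + 1,964 + 9,563 + 29,464 = 115,414 (those not working and not actively searching are outside the labor force — including those who want a job but have given up searching).
Civilian working-age population = 108,981 + 115,414 = 224,395.
Unemployment rate = 6,306 / 108,981 = 5.79%.
Labor force participation rate = 108,981 / 224,395 = 48.57%.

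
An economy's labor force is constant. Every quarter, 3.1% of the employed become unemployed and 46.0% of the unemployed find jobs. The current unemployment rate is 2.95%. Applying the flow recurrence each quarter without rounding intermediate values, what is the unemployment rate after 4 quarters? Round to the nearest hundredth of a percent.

Unemployment rate after four quarters ≈ 6.09%.

With a fixed labor force, u_{t+1} = u_t + s·(1−u_t) − f·u_t = u_t·(1−s−f) + s.
Here 1−s−f = 0.509 and s = 0.031.
u_1 = 0.029500 × 0.509 + 0.031 = 0.046016.
u_2 = 0.046016 × 0.509 + 0.031 = 0.054422.
u_3 = 0.054422 × 0.509 + 0.031 = 0.058701.
u_4 = 0.058701 × 0.509 + 0.031 = 0.060879.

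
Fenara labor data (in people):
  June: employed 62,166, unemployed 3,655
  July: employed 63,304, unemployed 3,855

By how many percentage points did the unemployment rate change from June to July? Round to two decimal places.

The unemployment rate changed by +0.19 percentage points.

June: labor force = 62,166 + 3,655 = 65,821; u = 3,655/65,821 = 5.55%.
July: labor force = 63,304 + 3,855 = 67,159; u = 3,855/67,159 = 5.74%.
Change = 5.74% − 5.55% = +0.19 pp.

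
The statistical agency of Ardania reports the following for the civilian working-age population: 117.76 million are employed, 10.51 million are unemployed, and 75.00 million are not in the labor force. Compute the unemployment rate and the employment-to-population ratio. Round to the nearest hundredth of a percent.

Unemployment rate ≈ 8.19%; employment-population ratio ≈ 57.93%.

Labor force = employed + unemployed = 117.76 + 10.51 = 128.27 million.
Working-age population = 128.27 + 75.00 = 203.27 million.
Unemployment rate = 10.51 / 128.27 = 8.19%.
Employment-population ratio = 117.76 / 203.27 = 57.93%.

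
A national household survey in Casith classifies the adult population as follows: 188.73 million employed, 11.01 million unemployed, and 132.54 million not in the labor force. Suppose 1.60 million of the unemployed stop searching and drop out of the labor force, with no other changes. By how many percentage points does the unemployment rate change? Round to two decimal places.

The unemployment rate changes by −0.76 percentage points.

Initially, labor force = 188.73 + 11.01 = 199.74 million, so u = 11.01/199.74 = 5.51%.
After the change, unemployed and labor force both fall by 1.60 → E = 188.73, U = 9.41, labor force = 198.14 million.
New unemployment rate = 9.41 / 198.14 = 4.75%.
Change = 4.75% − 5.51% = −0.76 percentage points.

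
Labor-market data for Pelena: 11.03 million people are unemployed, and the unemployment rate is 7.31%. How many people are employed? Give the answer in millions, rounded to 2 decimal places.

Labor force = U / u = 11.03 / 0.0731 ≈ 150.89 million.
Employed = labor force − unemployed = 150.89 − 11.03 = 139.86 million.

About 139.86 million are employed.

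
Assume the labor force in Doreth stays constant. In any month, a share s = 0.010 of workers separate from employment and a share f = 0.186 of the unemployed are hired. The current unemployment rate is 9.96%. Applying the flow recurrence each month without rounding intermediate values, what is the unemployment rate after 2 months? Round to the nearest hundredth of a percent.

Unemployment rate after two months ≈ 8.24%.

With a fixed labor force, u_{t+1} = u_t + s·(1−u_t) − f·u_t = u_t·(1−s−f) + s.
Here 1−s−f = 0.804 and s = 0.010.
u_1 = 0.099600 × 0.804 + 0.010 = 0.090078.
u_2 = 0.090078 × 0.804 + 0.010 = 0.082423.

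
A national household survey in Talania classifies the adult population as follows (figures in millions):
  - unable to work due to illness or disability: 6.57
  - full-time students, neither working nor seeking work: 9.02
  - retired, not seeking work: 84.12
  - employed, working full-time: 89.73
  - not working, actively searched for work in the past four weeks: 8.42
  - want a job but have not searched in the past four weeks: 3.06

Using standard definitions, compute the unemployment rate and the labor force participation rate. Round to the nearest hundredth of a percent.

Employed = 89.73 million.
Unemployed = 8.42 million.
Labor force = 89.73 + 8.42 = 98.15 million.
Not in labor force = 6.57 + 9.02 + 84.12 + 3.06 = 102.77 million (those not working and not actively searching are outside the labor force — including those who want a job but have given up searching).
Civilian working-age population = 98.15 + 102.77 = 200.92 million.
Unemployment rate = 8.42 / 98.15 = 8.58%.
Labor force participation rate = 98.15 / 200.92 = 48.85%.

Unemployment rate ≈ 8.58%; labor force participation rate ≈ 48.85%.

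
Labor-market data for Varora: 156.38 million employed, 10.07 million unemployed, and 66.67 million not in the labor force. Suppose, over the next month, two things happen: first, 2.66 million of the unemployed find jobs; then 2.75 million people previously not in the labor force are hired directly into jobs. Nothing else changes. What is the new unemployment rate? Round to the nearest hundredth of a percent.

New unemployment rate ≈ 4.38%.

Initially, labor force = 156.38 + 10.07 = 166.45 million, so u = 10.07/166.45 = 6.05%.
After the first change, unemployed falls and employed rises by 2.66; labor force unchanged → E = 159.04, U = 7.41, labor force = 166.45 million.
After the second change, employed and labor force both rise by 2.75; unemployed unchanged → E = 161.79, U = 7.41, labor force = 169.20 million.
New unemployment rate = 7.41 / 169.20 = 4.38%.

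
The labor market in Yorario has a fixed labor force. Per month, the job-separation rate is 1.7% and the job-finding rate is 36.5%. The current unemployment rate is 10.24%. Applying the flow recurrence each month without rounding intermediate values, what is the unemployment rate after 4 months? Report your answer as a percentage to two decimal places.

With a fixed labor force, u_{t+1} = u_t + s·(1−u_t) − f·u_t = u_t·(1−s−f) + s.
Here 1−s−f = 0.618 and s = 0.017.
u_1 = 0.102400 × 0.618 + 0.017 = 0.080283.
u_2 = 0.080283 × 0.618 + 0.017 = 0.066615.
u_3 = 0.066615 × 0.618 + 0.017 = 0.058168.
u_4 = 0.058168 × 0.618 + 0.017 = 0.052948.

Unemployment rate after four months ≈ 5.29%.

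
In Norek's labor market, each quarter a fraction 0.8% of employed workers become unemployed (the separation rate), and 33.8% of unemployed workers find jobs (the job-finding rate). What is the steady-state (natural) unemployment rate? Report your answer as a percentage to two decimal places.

At steady state the flows balance: s·E = f·U, so U/(E+U) = s/(s+f).
u* = 0.8 / (0.8 + 33.8) = 0.8 / 34.60 = 2.31%.

Steady-state unemployment rate ≈ 2.31%.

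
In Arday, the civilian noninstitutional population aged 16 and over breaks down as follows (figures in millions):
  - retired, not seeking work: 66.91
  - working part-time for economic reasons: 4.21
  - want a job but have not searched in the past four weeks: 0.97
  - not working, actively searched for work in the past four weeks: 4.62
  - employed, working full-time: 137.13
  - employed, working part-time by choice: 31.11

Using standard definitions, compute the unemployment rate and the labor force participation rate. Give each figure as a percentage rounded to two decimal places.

Unemployment rate ≈ 2.61%; labor force participation rate ≈ 72.29%.

Employed = 4.21 + 137.13 + 31.11 = 172.45 million (anyone who worked, including part-time for economic reasons, counts as employed).
Unemployed = 4.62 million.
Labor force = 172.45 + 4.62 = 177.07 million.
Not in labor force = 66.91 + 0.97 = 67.88 million (those not working and not actively searching are outside the labor force — including those who want a job but have given up searching).
Civilian working-age population = 177.07 + 67.88 = 244.95 million.
Unemployment rate = 4.62 / 177.07 = 2.61%.
Labor force participation rate = 177.07 / 244.95 = 72.29%.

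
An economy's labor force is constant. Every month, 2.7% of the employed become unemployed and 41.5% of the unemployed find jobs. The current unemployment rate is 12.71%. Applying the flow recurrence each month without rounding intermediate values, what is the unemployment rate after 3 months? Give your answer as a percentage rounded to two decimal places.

Unemployment rate after three months ≈ 7.26%.

With a fixed labor force, u_{t+1} = u_t + s·(1−u_t) − f·u_t = u_t·(1−s−f) + s.
Here 1−s−f = 0.558 and s = 0.027.
u_1 = 0.127100 × 0.558 + 0.027 = 0.097922.
u_2 = 0.097922 × 0.558 + 0.027 = 0.081640.
u_3 = 0.081640 × 0.558 + 0.027 = 0.072555.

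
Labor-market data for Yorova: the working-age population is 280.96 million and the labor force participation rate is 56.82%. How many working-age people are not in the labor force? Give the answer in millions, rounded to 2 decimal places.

Share not in the labor force = 1 − 0.5682 = 0.4318.
Not in labor force = 0.4318 × 280.96 ≈ 121.32 million.

About 121.32 million are not in the labor force.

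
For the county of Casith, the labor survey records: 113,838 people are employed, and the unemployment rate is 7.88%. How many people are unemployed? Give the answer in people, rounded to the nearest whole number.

Let U be the number unemployed. The labor force is E + U, and U/(E+U) = 0.0788.
So U = 0.0788 × 113,838 / (1 − 0.0788) = 8970.43 / 0.9212 ≈ 9,738.

About 9,738 are unemployed.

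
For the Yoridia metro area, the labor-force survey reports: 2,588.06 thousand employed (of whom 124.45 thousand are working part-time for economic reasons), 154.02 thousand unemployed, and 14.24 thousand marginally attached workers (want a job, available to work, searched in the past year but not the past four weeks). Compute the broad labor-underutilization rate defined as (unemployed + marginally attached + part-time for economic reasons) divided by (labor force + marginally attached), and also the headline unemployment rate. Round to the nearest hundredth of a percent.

Broad underutilization rate ≈ 10.62%; headline unemployment rate ≈ 5.62%.

Labor force = 2,588.06 + 154.02 = 2,742.08 thousand.
Numerator = 154.02 + 14.24 + 124.45 = 292.71 thousand.
Denominator = 2,742.08 + 14.24 = 2,756.32 thousand.
Broad rate = 292.71 / 2,756.32 = 10.62%.
Headline unemployment rate = 154.02 / 2,742.08 = 5.62%.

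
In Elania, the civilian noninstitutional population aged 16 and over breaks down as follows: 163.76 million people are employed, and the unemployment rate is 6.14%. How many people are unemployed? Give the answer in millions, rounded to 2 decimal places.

About 10.71 million are unemployed.

Let U be the number unemployed. The labor force is E + U, and U/(E+U) = 0.0614.
So U = 0.0614 × 163.76 / (1 − 0.0614) = 10.0549 / 0.9386 ≈ 10.71 million.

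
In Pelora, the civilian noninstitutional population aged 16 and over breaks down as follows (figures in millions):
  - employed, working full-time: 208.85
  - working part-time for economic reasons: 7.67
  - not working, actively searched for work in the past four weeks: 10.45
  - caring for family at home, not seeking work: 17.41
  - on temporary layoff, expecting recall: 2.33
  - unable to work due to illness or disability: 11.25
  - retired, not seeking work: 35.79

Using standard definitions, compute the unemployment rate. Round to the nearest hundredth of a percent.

Employed = 208.85 + 7.67 = 216.52 million (anyone who worked, including part-time for economic reasons, counts as employed).
Unemployed = 10.45 + 2.33 = 12.78 million (jobless and actively searching, or on temporary layoff).
Labor force = 216.52 + 12.78 = 229.30 million.
Unemployment rate = 12.78 / 229.30 = 5.57%.

Unemployment rate ≈ 5.57%.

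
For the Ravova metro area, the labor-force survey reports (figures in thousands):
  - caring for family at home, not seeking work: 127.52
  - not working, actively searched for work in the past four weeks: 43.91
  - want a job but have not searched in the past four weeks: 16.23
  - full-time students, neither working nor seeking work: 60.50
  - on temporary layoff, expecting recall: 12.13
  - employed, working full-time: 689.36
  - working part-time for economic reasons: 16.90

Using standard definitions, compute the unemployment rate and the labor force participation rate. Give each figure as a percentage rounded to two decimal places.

Employed = 689.36 + 16.90 = 706.26 thousand (anyone who worked, including part-time for economic reasons, counts as employed).
Unemployed = 43.91 + 12.13 = 56.04 thousand (jobless and actively searching, or on temporary layoff).
Labor force = 706.26 + 56.04 = 762.30 thousand.
Not in labor force = 127.52 + 16.23 + 60.50 = 204.25 thousand (those not working and not actively searching are outside the labor force — including those who want a job but have given up searching).
Civilian working-age population = 762.30 + 204.25 = 966.55 thousand.
Unemployment rate = 56.04 / 762.30 = 7.35%.
Labor force participation rate = 762.30 / 966.55 = 78.87%.

Unemployment rate ≈ 7.35%; labor force participation rate ≈ 78.87%.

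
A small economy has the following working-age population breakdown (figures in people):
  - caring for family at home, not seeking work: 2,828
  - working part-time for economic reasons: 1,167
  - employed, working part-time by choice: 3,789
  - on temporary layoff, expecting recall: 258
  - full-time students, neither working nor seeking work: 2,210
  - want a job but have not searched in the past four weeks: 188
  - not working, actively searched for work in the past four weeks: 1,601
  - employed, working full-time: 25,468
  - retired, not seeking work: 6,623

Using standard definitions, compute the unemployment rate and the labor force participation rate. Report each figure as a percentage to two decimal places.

Employed = 1,167 + 3,789 + 25,468 = 30,424 (anyone who worked, including part-time for economic reasons, counts as employed).
Unemployed = 258 + 1,601 = 1,859 (jobless and actively searching, or on temporary layoff).
Labor force = 30,424 + 1,859 = 32,283.
Not in labor force = 2,828 + 2,210 + 188 + 6,623 = 11,849 (those not working and not actively searching are outside the labor force — including those who want a job but have given up searching).
Civilian working-age population = 32,283 + 11,849 = 44,132.
Unemployment rate = 1,859 / 32,283 = 5.76%.
Labor force participation rate = 32,283 / 44,132 = 73.15%.

Unemployment rate ≈ 5.76%; labor force participation rate ≈ 73.15%.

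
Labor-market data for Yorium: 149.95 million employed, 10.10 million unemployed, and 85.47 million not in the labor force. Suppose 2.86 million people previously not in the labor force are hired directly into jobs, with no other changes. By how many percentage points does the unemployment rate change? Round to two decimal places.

Initially, labor force = 149.95 + 10.10 = 160.05 million, so u = 10.10/160.05 = 6.31%.
After the change, employed and labor force both rise by 2.86; unemployed unchanged → E = 152.81, U = 10.10, labor force = 162.91 million.
New unemployment rate = 10.10 / 162.91 = 6.20%.
Change = 6.20% − 6.31% = −0.11 percentage points.

The unemployment rate changes by −0.11 percentage points.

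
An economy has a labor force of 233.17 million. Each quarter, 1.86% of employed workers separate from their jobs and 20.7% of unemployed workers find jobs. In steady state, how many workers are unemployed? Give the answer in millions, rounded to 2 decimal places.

About 19.22 million are unemployed in steady state.

Steady-state unemployment rate u* = s/(s+f) = 1.86/(1.86+20.7) = 0.082447.
Unemployed = u* × labor force = 0.082447 × 233.17 ≈ 19.22 million.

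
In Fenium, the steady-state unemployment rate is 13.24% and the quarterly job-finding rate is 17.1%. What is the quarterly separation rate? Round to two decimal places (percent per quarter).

Separation rate ≈ 2.61% per quarter.

From u* = s/(s+f): s = u·f/(1−u).
s = 0.1324 × 17.1 / (1 − 0.1324) = 2.2640 / 0.8676 ≈ 2.61% per quarter.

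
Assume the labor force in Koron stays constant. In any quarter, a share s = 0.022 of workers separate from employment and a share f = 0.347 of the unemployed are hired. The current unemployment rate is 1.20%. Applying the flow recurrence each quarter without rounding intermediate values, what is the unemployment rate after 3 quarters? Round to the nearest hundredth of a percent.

Unemployment rate after three quarters ≈ 4.77%.

With a fixed labor force, u_{t+1} = u_t + s·(1−u_t) − f·u_t = u_t·(1−s−f) + s.
Here 1−s−f = 0.631 and s = 0.022.
u_1 = 0.012000 × 0.631 + 0.022 = 0.029572.
u_2 = 0.029572 × 0.631 + 0.022 = 0.040660.
u_3 = 0.040660 × 0.631 + 0.022 = 0.047656.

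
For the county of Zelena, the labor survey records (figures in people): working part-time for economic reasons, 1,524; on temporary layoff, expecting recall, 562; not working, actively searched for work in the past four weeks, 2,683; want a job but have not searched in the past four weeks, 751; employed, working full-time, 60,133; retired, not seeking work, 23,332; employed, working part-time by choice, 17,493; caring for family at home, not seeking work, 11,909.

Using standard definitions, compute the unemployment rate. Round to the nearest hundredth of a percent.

Unemployment rate ≈ 3.94%.

Employed = 1,524 + 60,133 + 17,493 = 79,150 (anyone who worked, including part-time for economic reasons, counts as employed).
Unemployed = 562 + 2,683 = 3,245 (jobless and actively searching, or on temporary layoff).
Labor force = 79,150 + 3,245 = 82,395.
Unemployment rate = 3,245 / 82,395 = 3.94%.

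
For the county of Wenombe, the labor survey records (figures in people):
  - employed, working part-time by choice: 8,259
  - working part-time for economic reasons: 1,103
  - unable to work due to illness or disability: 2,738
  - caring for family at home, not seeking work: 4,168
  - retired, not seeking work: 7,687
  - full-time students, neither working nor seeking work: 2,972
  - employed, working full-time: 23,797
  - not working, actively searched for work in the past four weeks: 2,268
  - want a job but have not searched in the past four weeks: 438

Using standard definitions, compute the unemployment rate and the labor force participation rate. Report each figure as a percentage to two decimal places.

Employed = 8,259 + 1,103 + 23,797 = 33,159 (anyone who worked, including part-time for economic reasons, counts as employed).
Unemployed = 2,268.
Labor force = 33,159 + 2,268 = 35,427.
Not in labor force = 2,738 + 4,168 + 7,687 + 2,972 + 438 = 18,003 (those not working and not actively searching are outside the labor force — including those who want a job but have given up searching).
Civilian working-age population = 35,427 + 18,003 = 53,430.
Unemployment rate = 2,268 / 35,427 = 6.40%.
Labor force participation rate = 35,427 / 53,430 = 66.31%.

Unemployment rate ≈ 6.40%; labor force participation rate ≈ 66.31%.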